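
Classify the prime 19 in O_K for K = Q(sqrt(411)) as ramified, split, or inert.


K = Q(sqrt(411)). Since d mod 4 = 3, disc(K) = 1644.
Check p | disc: 1644 mod 19 = 10.
p does not divide disc. Compute Legendre symbol (d/p):
12^((19-1)/2) mod 19 = -1
(d/p) = -1, so p is inert: (p) stays prime with e=1, f=2, g=1.
Therefore p is inert.

inert


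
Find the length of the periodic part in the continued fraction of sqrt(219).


Run the CF algorithm for sqrt(219).
a_0 = floor(sqrt(219)) = 14; set m_0=0, q_0=1.
Recurrence: m' = q*a - m,  q' = (d - m'^2)/q,  a' = floor((a_0 + m')/q').
  step 1: m=14, q=23, a=1
  step 2: m=9, q=6, a=3
  step 3: m=9, q=23, a=1
  step 4: m=14, q=1, a=28
a_4 = 2*a_0 = 28, so the period closes here.
sqrt(219) = [14; 1, 3, 1, 28]
Period length = 4

4


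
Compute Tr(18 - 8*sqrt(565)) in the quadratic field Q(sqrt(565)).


Tr(a + b*sqrt(d)) = (a + b*sqrt(d)) + (a - b*sqrt(d)) = 2a
= 2 * (18)
= 36

36


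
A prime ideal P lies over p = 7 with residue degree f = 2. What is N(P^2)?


N(P^a) = p^(a*f)
= 7^(2*2)
= 7^4
= 2401

2401


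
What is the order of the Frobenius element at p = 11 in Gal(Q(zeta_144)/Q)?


The Frobenius at p in Gal(Q(zeta_n)/Q) = (Z/nZ)* is the class of p, so its order is ord_144(11), the smallest k >= 1 with 11^k = 1 mod 144.
n = 144 = 2^4 * 3^2, phi(144) = 48; the order divides phi(n).
Divisors of 48: 1, 2, 3, 4, 6, 8, 12, 16, 24, 48
Repeated squaring mod 144: 11^1 = 11, 11^2 = 121, 11^4 = 97, 11^8 = 49, 11^16 = 97, 11^32 = 49
Test divisors in increasing order:
  k=1: 11^1 = 11 mod 144
  k=2: 11^2 = 121 mod 144
  k=3: 11^3 = 121 * 11 = 35 mod 144
  k=4: 11^4 = 97 mod 144
  k=6: 11^6 = 97 * 121 = 73 mod 144
  k=8: 11^8 = 49 mod 144
  k=12: 11^12 = 49 * 97 = 1 mod 144  <- first divisor giving 1
Order = 12

12


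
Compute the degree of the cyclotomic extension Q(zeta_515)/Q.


The degree equals Euler's totient phi(515).
515 = 5 * 103
phi(515) = 408

408


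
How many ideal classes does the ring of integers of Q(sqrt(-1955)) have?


K = Q(sqrt(-1955)). d mod 4 = 1, so D = disc(K) = d = -1955
h(K) equals the number of primitive reduced positive-definite forms (a, b, c) = a*x^2 + b*x*y + c*y^2 with b^2 - 4ac = D,
where reduced means |b| <= a <= c, with b >= 0 whenever |b| = a or a = c, and primitive means gcd(a, b, c) = 1.
Reduced forces 3a^2 <= |D| = 1955, so 1 <= a <= 25; b must have the parity of D, and c = (b^2 - D)/(4a) must be an integer >= a.
Enumerate a = 1..25, b in [-a, a]:
  a=1: (1, 1, 489)  [1]
  a=2: none
  a=3: (3, -1, 163), (3, 1, 163)  [2]
  a=4: none
  a=5: (5, 5, 99)  [1]
  a=6..8: none
  a=9: (9, -5, 55), (9, 5, 55)  [2]
  a=10: none
  a=11: (11, -5, 45), (11, 5, 45)  [2]
  a=12..14: none
  a=15: (15, -5, 33), (15, 5, 33)  [2]
  a=16: none
  a=17: (17, 17, 33)  [1]
  a=18..22: none
  a=23: (23, 23, 27)  [1]
  a=24..25: none
Total reduced forms: 1 + 2 + 1 + 2 + 2 + 2 + 1 + 1 = 12
h = 12

12


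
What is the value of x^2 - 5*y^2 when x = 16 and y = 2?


x^2 - d*y^2
= 16^2 - 5*2^2
= 256 - 20
= 236

236


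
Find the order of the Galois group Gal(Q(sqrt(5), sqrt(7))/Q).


The 2 square roots of distinct primes are multiplicatively independent over Q,
so [K:Q] = 2^2 and Gal(K/Q) is isomorphic to (Z/2Z)^2.
|Gal| = 2^2 = 4

4


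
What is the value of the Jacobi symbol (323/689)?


Compute (323/689) via quadratic reciprocity:
  reciprocity: (323/689) -> +(689/323)
  reduce: (43/323)
  reciprocity: (43/323) -> -(323/43)
  reduce: (22/43)
  pull out 2: (2/43) = -1  (since 43 mod 8 = 3)
  reciprocity: (11/43) -> -(43/11)
  reduce: (10/11)
  pull out 2: (2/11) = -1  (since 11 mod 8 = 3)
  reciprocity: (5/11) -> +(11/5)
  reduce: (1/5)
  (1/5) = 1
Product of signs = 1

1


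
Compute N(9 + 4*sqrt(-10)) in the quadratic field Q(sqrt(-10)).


N(a + b*sqrt(d)) = a^2 - d*b^2
= (9)^2 - (-10)*(4)^2
= 81 + 160
= 241

241


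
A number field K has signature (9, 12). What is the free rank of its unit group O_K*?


By Dirichlet's unit theorem:
rank = r1 + r2 - 1
= 9 + 12 - 1
= 20

20


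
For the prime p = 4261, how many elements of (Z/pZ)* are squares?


For prime p, the number of non-zero quadratic residues is (p-1)/2.
= (4261-1)/2
= 2130

2130


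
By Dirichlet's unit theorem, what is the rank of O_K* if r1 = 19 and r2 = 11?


By Dirichlet's unit theorem:
rank = r1 + r2 - 1
= 19 + 11 - 1
= 29

29


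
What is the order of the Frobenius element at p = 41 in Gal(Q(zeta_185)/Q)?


The Frobenius at p in Gal(Q(zeta_n)/Q) = (Z/nZ)* is the class of p, so its order is ord_185(41), the smallest k >= 1 with 41^k = 1 mod 185.
n = 185 = 5 * 37, phi(185) = 144; the order divides phi(n).
Divisors of 144: 1, 2, 3, 4, 6, 8, 9, 12, 16, 18, 24, 36, 48, 72, 144
Repeated squaring mod 185: 41^1 = 41, 41^2 = 16, 41^4 = 71, 41^8 = 46, 41^16 = 81, 41^32 = 86, 41^64 = 181, 41^128 = 16
Test divisors in increasing order:
  k=1: 41^1 = 41 mod 185
  k=2: 41^2 = 16 mod 185
  k=3: 41^3 = 16 * 41 = 101 mod 185
  k=4: 41^4 = 71 mod 185
  k=6: 41^6 = 71 * 16 = 26 mod 185
  k=8: 41^8 = 46 mod 185
  k=9: 41^9 = 46 * 41 = 36 mod 185
  k=12: 41^12 = 46 * 71 = 121 mod 185
  k=16: 41^16 = 81 mod 185
  k=18: 41^18 = 81 * 16 = 1 mod 185  <- first divisor giving 1
Order = 18

18


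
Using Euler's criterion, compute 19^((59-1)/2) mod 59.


p = 59 is prime and the exponent is (p-1)/2 = 29, so by Euler's criterion 19^29 = (19/59) = +1 or -1 mod 59.
Compute by square-and-multiply:
  29 = 16 + 8 + 4 + 1 (binary 11101)
  Repeated squaring mod 59: 19^1 = 19, 19^2 = 7, 19^4 = 49, 19^8 = 41, 19^16 = 29
  19^29 = 19^16 * 19^8 * 19^4 * 19^1 = 29 * 41 * 49 * 19 mod 59
    29 * 41 = 1189 = 9 mod 59
    9 * 49 = 441 = 28 mod 59
    28 * 19 = 532 = 1 mod 59
  19^29 = 1 mod 59
Result 1: 19 is a quadratic residue mod 59.
19^29 mod 59 = 1

1


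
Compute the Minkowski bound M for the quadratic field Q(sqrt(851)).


d = 851, d mod 4 = 3, so disc(K) = 4d = 3404; |disc(K)| = 3404
Real quadratic field, so n = 2, s = r2 = 0, r1 = 2
M = (n!/n^n) * (4/pi)^s * sqrt(|disc(K)|) = (2!/2^2) * (4/pi)^0 * sqrt(3404)
= 0.5 * 1.000000 * 58.343809
= 29.1719

29.1719


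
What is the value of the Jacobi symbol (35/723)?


Compute (35/723) via quadratic reciprocity:
  reciprocity: (35/723) -> -(723/35)
  reduce: (23/35)
  reciprocity: (23/35) -> -(35/23)
  reduce: (12/23)
  pull out 2: (2/23) = +1  (since 23 mod 8 = 7)
  pull out 2: (2/23) = +1  (since 23 mod 8 = 7)
  reciprocity: (3/23) -> -(23/3)
  reduce: (2/3)
  pull out 2: (2/3) = -1  (since 3 mod 8 = 3)
  (1/3) = 1
Product of signs = 1

1


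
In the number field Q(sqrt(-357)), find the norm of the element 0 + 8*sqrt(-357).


N(a + b*sqrt(d)) = a^2 - d*b^2
= (0)^2 - (-357)*(8)^2
= 0 + 22848
= 22848

22848


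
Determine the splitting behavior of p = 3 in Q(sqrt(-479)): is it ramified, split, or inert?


K = Q(sqrt(-479)). Since d mod 4 = 1, disc(K) = -479.
Check p | disc: -479 mod 3 = 1.
p does not divide disc. Compute Legendre symbol (d/p):
1^((3-1)/2) mod 3 = 1
(d/p) = 1, so p splits: (p) = P*P' with e=1, f=1, g=2.
Therefore p is split.

split


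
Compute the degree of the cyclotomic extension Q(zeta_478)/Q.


The degree equals Euler's totient phi(478).
478 = 2 * 239
phi(478) = 238

238


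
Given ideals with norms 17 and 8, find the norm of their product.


N(IJ) = N(I) * N(J)
= 17 * 8
= 136

136


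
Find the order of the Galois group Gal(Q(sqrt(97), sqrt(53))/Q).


The 2 square roots of distinct primes are multiplicatively independent over Q,
so [K:Q] = 2^2 and Gal(K/Q) is isomorphic to (Z/2Z)^2.
|Gal| = 2^2 = 4

4


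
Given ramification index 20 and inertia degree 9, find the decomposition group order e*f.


|D_P| = e * f
= 20 * 9
= 180

180


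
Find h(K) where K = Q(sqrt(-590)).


K = Q(sqrt(-590)). d mod 4 = 2, so D = disc(K) = 4d = -2360
h(K) equals the number of primitive reduced positive-definite forms (a, b, c) = a*x^2 + b*x*y + c*y^2 with b^2 - 4ac = D,
where reduced means |b| <= a <= c, with b >= 0 whenever |b| = a or a = c, and primitive means gcd(a, b, c) = 1.
Reduced forces 3a^2 <= |D| = 2360, so 1 <= a <= 28; b must have the parity of D, and c = (b^2 - D)/(4a) must be an integer >= a.
Enumerate a = 1..28, b in [-a, a]:
  a=1: (1, 0, 590)  [1]
  a=2: (2, 0, 295)  [1]
  a=3: (3, -2, 197), (3, 2, 197)  [2]
  a=4: none
  a=5: (5, 0, 118)  [1]
  a=6: (6, -4, 99), (6, 4, 99)  [2]
  a=7..8: none
  a=9: (9, -4, 66), (9, 4, 66)  [2]
  a=10: (10, 0, 59)  [1]
  a=11: (11, -4, 54), (11, 4, 54)  [2]
  a=12..14: none
  a=15: (15, -10, 41), (15, 10, 41)  [2]
  a=16..17: none
  a=18: (18, -4, 33), (18, 4, 33)  [2]
  a=19..21: none
  a=22: (22, -4, 27), (22, 4, 27)  [2]
  a=23: (23, -20, 30), (23, 20, 30)  [2]
  a=24..28: none
Total reduced forms: 1 + 1 + 2 + 1 + 2 + 2 + 1 + 2 + 2 + 2 + 2 + 2 = 20
h = 20

20


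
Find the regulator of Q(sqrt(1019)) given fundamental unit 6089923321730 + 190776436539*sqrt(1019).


epsilon = 6089923321730 + 190776436539*sqrt(1019)
= 1.2180e+13
R = ln(1.2180e+13)
= 30.1308

30.1308


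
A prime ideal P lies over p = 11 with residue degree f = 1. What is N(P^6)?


N(P^a) = p^(a*f)
= 11^(6*1)
= 11^6
= 1771561

1771561


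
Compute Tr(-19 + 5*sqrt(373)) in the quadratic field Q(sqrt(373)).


Tr(a + b*sqrt(d)) = (a + b*sqrt(d)) + (a - b*sqrt(d)) = 2a
= 2 * (-19)
= -38

-38


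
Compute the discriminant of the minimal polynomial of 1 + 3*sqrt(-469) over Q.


The element 1 + 3*sqrt(-469) has minimal polynomial:
x^2 - 2*x + 4222
Discriminant = (-2)^2 - 4*(4222)
= 4 - 16888
= -16884

-16884


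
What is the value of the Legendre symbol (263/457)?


p = 457 is prime, so compute (263/457) with the reciprocity algorithm (Jacobi-symbol steps: pull out 2s via (2/n), flip via reciprocity, reduce):
  reciprocity: (263/457) -> +(457/263)
  reduce: (194/263)
  pull out 2: (2/263) = +1  (since 263 mod 8 = 7)
  reciprocity: (97/263) -> +(263/97)
  reduce: (69/97)
  reciprocity: (69/97) -> +(97/69)
  reduce: (28/69)
  pull out 2: (2/69) = -1  (since 69 mod 8 = 5)
  pull out 2: (2/69) = -1  (since 69 mod 8 = 5)
  reciprocity: (7/69) -> +(69/7)
  reduce: (6/7)
  pull out 2: (2/7) = +1  (since 7 mod 8 = 7)
  reciprocity: (3/7) -> -(7/3)
  reduce: (1/3)
  (1/3) = 1
Product of signs = -1
(263/457) = -1

-1


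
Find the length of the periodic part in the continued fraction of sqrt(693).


Run the CF algorithm for sqrt(693).
a_0 = floor(sqrt(693)) = 26; set m_0=0, q_0=1.
Recurrence: m' = q*a - m,  q' = (d - m'^2)/q,  a' = floor((a_0 + m')/q').
  step 1: m=26, q=17, a=3
  step 2: m=25, q=4, a=12
  step 3: m=23, q=41, a=1
  step 4: m=18, q=9, a=4
  step 5: m=18, q=41, a=1
  step 6: m=23, q=4, a=12
  step 7: m=25, q=17, a=3
  step 8: m=26, q=1, a=52
a_8 = 2*a_0 = 52, so the period closes here.
sqrt(693) = [26; 3, 12, 1, 4, 1, 12, 3, 52]
Period length = 8

8


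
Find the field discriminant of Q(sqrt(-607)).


For K = Q(sqrt(d)) with d squarefree: disc(K) = d if d = 1 mod 4, and disc(K) = 4d if d = 2 or 3 mod 4.
Here d = -607, and d mod 4 = 1.
d = 1 mod 4 (O_K = Z[(1+sqrt(d))/2]), so disc(K) = d = -607

-607


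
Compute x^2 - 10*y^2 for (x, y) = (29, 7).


x^2 - d*y^2
= 29^2 - 10*7^2
= 841 - 490
= 351

351


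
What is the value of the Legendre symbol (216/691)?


p = 691 is prime, so compute (216/691) with the reciprocity algorithm (Jacobi-symbol steps: pull out 2s via (2/n), flip via reciprocity, reduce):
  pull out 2: (2/691) = -1  (since 691 mod 8 = 3)
  pull out 2: (2/691) = -1  (since 691 mod 8 = 3)
  pull out 2: (2/691) = -1  (since 691 mod 8 = 3)
  reciprocity: (27/691) -> -(691/27)
  reduce: (16/27)
  pull out 2: (2/27) = -1  (since 27 mod 8 = 3)
  pull out 2: (2/27) = -1  (since 27 mod 8 = 3)
  pull out 2: (2/27) = -1  (since 27 mod 8 = 3)
  pull out 2: (2/27) = -1  (since 27 mod 8 = 3)
  (1/27) = 1
Product of signs = 1
(216/691) = 1

1


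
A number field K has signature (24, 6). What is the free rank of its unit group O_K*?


By Dirichlet's unit theorem:
rank = r1 + r2 - 1
= 24 + 6 - 1
= 29

29


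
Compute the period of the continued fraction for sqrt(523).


Run the CF algorithm for sqrt(523).
a_0 = floor(sqrt(523)) = 22; set m_0=0, q_0=1.
Recurrence: m' = q*a - m,  q' = (d - m'^2)/q,  a' = floor((a_0 + m')/q').
  step 1: m=22, q=39, a=1
  step 2: m=17, q=6, a=6
  step 3: m=19, q=27, a=1
  step 4: m=8, q=17, a=1
  step 5: m=9, q=26, a=1
  step 6: m=17, q=9, a=4
  step 7: m=19, q=18, a=2
  step 8: m=17, q=13, a=3
  step 9: m=22, q=3, a=14
  step 10: m=20, q=41, a=1
  step 11: m=21, q=2, a=21
  step 12: m=21, q=41, a=1
  step 13: m=20, q=3, a=14
  step 14: m=22, q=13, a=3
  step 15: m=17, q=18, a=2
  step 16: m=19, q=9, a=4
  step 17: m=17, q=26, a=1
  step 18: m=9, q=17, a=1
  step 19: m=8, q=27, a=1
  step 20: m=19, q=6, a=6
  step 21: m=17, q=39, a=1
  step 22: m=22, q=1, a=44
a_22 = 2*a_0 = 44, so the period closes here.
sqrt(523) = [22; 1, 6, 1, 1, 1, 4, 2, 3, 14, 1, 21, 1, 14, 3, 2, 4, 1, 1, 1, 6, 1, 44]
Period length = 22

22


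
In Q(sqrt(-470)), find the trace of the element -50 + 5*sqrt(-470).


Tr(a + b*sqrt(d)) = (a + b*sqrt(d)) + (a - b*sqrt(d)) = 2a
= 2 * (-50)
= -100

-100


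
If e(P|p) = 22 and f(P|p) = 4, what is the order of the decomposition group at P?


|D_P| = e * f
= 22 * 4
= 88

88


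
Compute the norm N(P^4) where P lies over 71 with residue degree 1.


N(P^a) = p^(a*f)
= 71^(4*1)
= 71^4
= 25411681

25411681


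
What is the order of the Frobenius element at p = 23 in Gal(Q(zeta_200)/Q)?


The Frobenius at p in Gal(Q(zeta_n)/Q) = (Z/nZ)* is the class of p, so its order is ord_200(23), the smallest k >= 1 with 23^k = 1 mod 200.
n = 200 = 2^3 * 5^2, phi(200) = 80; the order divides phi(n).
Divisors of 80: 1, 2, 4, 5, 8, 10, 16, 20, 40, 80
Repeated squaring mod 200: 23^1 = 23, 23^2 = 129, 23^4 = 41, 23^8 = 81, 23^16 = 161, 23^32 = 121, 23^64 = 41
Test divisors in increasing order:
  k=1: 23^1 = 23 mod 200
  k=2: 23^2 = 129 mod 200
  k=4: 23^4 = 41 mod 200
  k=5: 23^5 = 41 * 23 = 143 mod 200
  k=8: 23^8 = 81 mod 200
  k=10: 23^10 = 81 * 129 = 49 mod 200
  k=16: 23^16 = 161 mod 200
  k=20: 23^20 = 161 * 41 = 1 mod 200  <- first divisor giving 1
Order = 20

20


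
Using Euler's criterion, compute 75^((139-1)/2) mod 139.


p = 139 is prime and the exponent is (p-1)/2 = 69, so by Euler's criterion 75^69 = (75/139) = +1 or -1 mod 139.
Compute by square-and-multiply:
  69 = 64 + 4 + 1 (binary 1000101)
  Repeated squaring mod 139: 75^1 = 75, 75^2 = 65, 75^4 = 55, 75^8 = 106, 75^16 = 116, 75^32 = 112, 75^64 = 34
  75^69 = 75^64 * 75^4 * 75^1 = 34 * 55 * 75 mod 139
    34 * 55 = 1870 = 63 mod 139
    63 * 75 = 4725 = 138 mod 139
  75^69 = 138 mod 139
Result 138 = p - 1 = -1 mod 139: 75 is a quadratic non-residue mod 139. As a residue in [0, p-1] the value is 138.
75^69 mod 139 = 138

138


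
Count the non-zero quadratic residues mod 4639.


For prime p, the number of non-zero quadratic residues is (p-1)/2.
= (4639-1)/2
= 2319

2319


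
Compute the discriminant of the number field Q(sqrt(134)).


For K = Q(sqrt(d)) with d squarefree: disc(K) = d if d = 1 mod 4, and disc(K) = 4d if d = 2 or 3 mod 4.
Here d = 134, and d mod 4 = 2.
d = 2 mod 4, not 1 (O_K = Z[sqrt(d)]), so disc(K) = 4d = 4 * (134) = 536

536


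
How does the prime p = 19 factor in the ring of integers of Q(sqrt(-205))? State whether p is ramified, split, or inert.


K = Q(sqrt(-205)). Since d mod 4 = 3, disc(K) = -820.
Check p | disc: -820 mod 19 = 16.
p does not divide disc. Compute Legendre symbol (d/p):
4^((19-1)/2) mod 19 = 1
(d/p) = 1, so p splits: (p) = P*P' with e=1, f=1, g=2.
Therefore p is split.

split


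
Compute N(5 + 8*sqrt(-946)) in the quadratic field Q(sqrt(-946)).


N(a + b*sqrt(d)) = a^2 - d*b^2
= (5)^2 - (-946)*(8)^2
= 25 + 60544
= 60569

60569


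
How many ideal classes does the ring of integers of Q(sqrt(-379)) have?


K = Q(sqrt(-379)). d mod 4 = 1, so D = disc(K) = d = -379
h(K) equals the number of primitive reduced positive-definite forms (a, b, c) = a*x^2 + b*x*y + c*y^2 with b^2 - 4ac = D,
where reduced means |b| <= a <= c, with b >= 0 whenever |b| = a or a = c, and primitive means gcd(a, b, c) = 1.
Reduced forces 3a^2 <= |D| = 379, so 1 <= a <= 11; b must have the parity of D, and c = (b^2 - D)/(4a) must be an integer >= a.
Enumerate a = 1..11, b in [-a, a]:
  a=1: (1, 1, 95)  [1]
  a=2..4: none
  a=5: (5, -1, 19), (5, 1, 19)  [2]
  a=6..11: none
Total reduced forms: 1 + 2 = 3
h = 3

3


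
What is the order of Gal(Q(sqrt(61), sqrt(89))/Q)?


The 2 square roots of distinct primes are multiplicatively independent over Q,
so [K:Q] = 2^2 and Gal(K/Q) is isomorphic to (Z/2Z)^2.
|Gal| = 2^2 = 4

4


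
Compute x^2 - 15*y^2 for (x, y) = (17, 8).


x^2 - d*y^2
= 17^2 - 15*8^2
= 289 - 960
= -671

-671


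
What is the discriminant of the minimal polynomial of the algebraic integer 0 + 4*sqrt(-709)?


The element 0 + 4*sqrt(-709) has minimal polynomial:
x^2 + 0*x + 11344
Discriminant = (0)^2 - 4*(11344)
= 0 - 45376
= -45376

-45376


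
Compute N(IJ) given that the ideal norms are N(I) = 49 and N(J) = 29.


N(IJ) = N(I) * N(J)
= 49 * 29
= 1421

1421


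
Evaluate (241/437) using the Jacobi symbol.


Compute (241/437) via quadratic reciprocity:
  reciprocity: (241/437) -> +(437/241)
  reduce: (196/241)
  pull out 2: (2/241) = +1  (since 241 mod 8 = 1)
  pull out 2: (2/241) = +1  (since 241 mod 8 = 1)
  reciprocity: (49/241) -> +(241/49)
  reduce: (45/49)
  reciprocity: (45/49) -> +(49/45)
  reduce: (4/45)
  pull out 2: (2/45) = -1  (since 45 mod 8 = 5)
  pull out 2: (2/45) = -1  (since 45 mod 8 = 5)
  (1/45) = 1
Product of signs = 1

1


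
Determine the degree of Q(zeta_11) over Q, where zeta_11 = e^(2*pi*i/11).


The degree equals Euler's totient phi(11).
11 = 11
phi(11) = 10

10


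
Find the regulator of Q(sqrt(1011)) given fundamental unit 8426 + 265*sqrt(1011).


epsilon = 8426 + 265*sqrt(1011)
= 16851.9999
R = ln(16851.9999)
= 9.7322

9.7322


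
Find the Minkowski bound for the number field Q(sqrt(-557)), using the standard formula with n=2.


d = -557, d mod 4 = 3, so disc(K) = 4d = -2228; |disc(K)| = 2228
Imaginary quadratic field, so n = 2, s = r2 = 1, r1 = 0
M = (n!/n^n) * (4/pi)^s * sqrt(|disc(K)|) = (2!/2^2) * (4/pi)^1 * sqrt(2228)
= 0.5 * 1.273240 * 47.201695
= 30.0495

30.0495


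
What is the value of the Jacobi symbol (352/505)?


Compute (352/505) via quadratic reciprocity:
  pull out 2: (2/505) = +1  (since 505 mod 8 = 1)
  pull out 2: (2/505) = +1  (since 505 mod 8 = 1)
  pull out 2: (2/505) = +1  (since 505 mod 8 = 1)
  pull out 2: (2/505) = +1  (since 505 mod 8 = 1)
  pull out 2: (2/505) = +1  (since 505 mod 8 = 1)
  reciprocity: (11/505) -> +(505/11)
  reduce: (10/11)
  pull out 2: (2/11) = -1  (since 11 mod 8 = 3)
  reciprocity: (5/11) -> +(11/5)
  reduce: (1/5)
  (1/5) = 1
Product of signs = -1

-1


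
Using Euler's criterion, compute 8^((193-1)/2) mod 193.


p = 193 is prime and the exponent is (p-1)/2 = 96, so by Euler's criterion 8^96 = (8/193) = +1 or -1 mod 193.
Compute by square-and-multiply:
  96 = 64 + 32 (binary 1100000)
  Repeated squaring mod 193: 8^1 = 8, 8^2 = 64, 8^4 = 43, 8^8 = 112, 8^16 = 192, 8^32 = 1, 8^64 = 1
  8^96 = 8^64 * 8^32 = 1 * 1 mod 193
    1 * 1 = 1 = 1 mod 193
  8^96 = 1 mod 193
Result 1: 8 is a quadratic residue mod 193.
8^96 mod 193 = 1

1


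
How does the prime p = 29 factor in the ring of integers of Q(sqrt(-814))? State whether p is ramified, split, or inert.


K = Q(sqrt(-814)). Since d mod 4 = 2, disc(K) = -3256.
Check p | disc: -3256 mod 29 = 21.
p does not divide disc. Compute Legendre symbol (d/p):
27^((29-1)/2) mod 29 = -1
(d/p) = -1, so p is inert: (p) stays prime with e=1, f=2, g=1.
Therefore p is inert.

inert


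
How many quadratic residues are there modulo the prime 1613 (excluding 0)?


For prime p, the number of non-zero quadratic residues is (p-1)/2.
= (1613-1)/2
= 806

806


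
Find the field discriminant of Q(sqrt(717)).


For K = Q(sqrt(d)) with d squarefree: disc(K) = d if d = 1 mod 4, and disc(K) = 4d if d = 2 or 3 mod 4.
Here d = 717, and d mod 4 = 1.
d = 1 mod 4 (O_K = Z[(1+sqrt(d))/2]), so disc(K) = d = 717

717


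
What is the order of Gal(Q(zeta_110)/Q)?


|Gal(Q(zeta_110)/Q)| = phi(110)
= 40

40


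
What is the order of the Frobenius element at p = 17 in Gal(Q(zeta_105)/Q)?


The Frobenius at p in Gal(Q(zeta_n)/Q) = (Z/nZ)* is the class of p, so its order is ord_105(17), the smallest k >= 1 with 17^k = 1 mod 105.
n = 105 = 3 * 5 * 7, phi(105) = 48; the order divides phi(n).
Divisors of 48: 1, 2, 3, 4, 6, 8, 12, 16, 24, 48
Repeated squaring mod 105: 17^1 = 17, 17^2 = 79, 17^4 = 46, 17^8 = 16, 17^16 = 46, 17^32 = 16
Test divisors in increasing order:
  k=1: 17^1 = 17 mod 105
  k=2: 17^2 = 79 mod 105
  k=3: 17^3 = 79 * 17 = 83 mod 105
  k=4: 17^4 = 46 mod 105
  k=6: 17^6 = 46 * 79 = 64 mod 105
  k=8: 17^8 = 16 mod 105
  k=12: 17^12 = 16 * 46 = 1 mod 105  <- first divisor giving 1
Order = 12

12


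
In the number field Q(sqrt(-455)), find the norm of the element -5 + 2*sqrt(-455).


N(a + b*sqrt(d)) = a^2 - d*b^2
= (-5)^2 - (-455)*(2)^2
= 25 + 1820
= 1845

1845


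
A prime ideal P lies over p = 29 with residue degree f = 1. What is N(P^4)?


N(P^a) = p^(a*f)
= 29^(4*1)
= 29^4
= 707281

707281


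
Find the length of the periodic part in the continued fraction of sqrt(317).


Run the CF algorithm for sqrt(317).
a_0 = floor(sqrt(317)) = 17; set m_0=0, q_0=1.
Recurrence: m' = q*a - m,  q' = (d - m'^2)/q,  a' = floor((a_0 + m')/q').
  step 1: m=17, q=28, a=1
  step 2: m=11, q=7, a=4
  step 3: m=17, q=4, a=8
  step 4: m=15, q=23, a=1
  step 5: m=8, q=11, a=2
  step 6: m=14, q=11, a=2
  step 7: m=8, q=23, a=1
  step 8: m=15, q=4, a=8
  step 9: m=17, q=7, a=4
  step 10: m=11, q=28, a=1
  step 11: m=17, q=1, a=34
a_11 = 2*a_0 = 34, so the period closes here.
sqrt(317) = [17; 1, 4, 8, 1, 2, 2, 1, 8, 4, 1, 34]
Period length = 11

11


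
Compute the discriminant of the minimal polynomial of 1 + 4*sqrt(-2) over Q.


The element 1 + 4*sqrt(-2) has minimal polynomial:
x^2 - 2*x + 33
Discriminant = (-2)^2 - 4*(33)
= 4 - 132
= -128

-128


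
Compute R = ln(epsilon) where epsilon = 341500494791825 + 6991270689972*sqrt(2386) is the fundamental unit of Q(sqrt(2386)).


epsilon = 341500494791825 + 6991270689972*sqrt(2386)
= 6.8300e+14
R = ln(6.8300e+14)
= 34.1575

34.1575


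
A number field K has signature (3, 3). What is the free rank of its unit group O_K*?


By Dirichlet's unit theorem:
rank = r1 + r2 - 1
= 3 + 3 - 1
= 5

5


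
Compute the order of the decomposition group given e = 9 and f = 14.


|D_P| = e * f
= 9 * 14
= 126

126


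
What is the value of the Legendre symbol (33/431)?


p = 431 is prime, so compute (33/431) with the reciprocity algorithm (Jacobi-symbol steps: pull out 2s via (2/n), flip via reciprocity, reduce):
  reciprocity: (33/431) -> +(431/33)
  reduce: (2/33)
  pull out 2: (2/33) = +1  (since 33 mod 8 = 1)
  (1/33) = 1
Product of signs = 1
(33/431) = 1

1


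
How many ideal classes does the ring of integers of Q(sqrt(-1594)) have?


K = Q(sqrt(-1594)). d mod 4 = 2, so D = disc(K) = 4d = -6376
h(K) equals the number of primitive reduced positive-definite forms (a, b, c) = a*x^2 + b*x*y + c*y^2 with b^2 - 4ac = D,
where reduced means |b| <= a <= c, with b >= 0 whenever |b| = a or a = c, and primitive means gcd(a, b, c) = 1.
Reduced forces 3a^2 <= |D| = 6376, so 1 <= a <= 46; b must have the parity of D, and c = (b^2 - D)/(4a) must be an integer >= a.
Enumerate a = 1..46, b in [-a, a]:
  a=1: (1, 0, 1594)  [1]
  a=2: (2, 0, 797)  [1]
  a=3..4: none
  a=5: (5, -2, 319), (5, 2, 319)  [2]
  a=6: none
  a=7: (7, -6, 229), (7, 6, 229)  [2]
  a=8..9: none
  a=10: (10, -8, 161), (10, 8, 161)  [2]
  a=11: (11, -2, 145), (11, 2, 145)  [2]
  a=12..13: none
  a=14: (14, -8, 115), (14, 8, 115)  [2]
  a=15..16: none
  a=17: (17, -4, 94), (17, 4, 94)  [2]
  a=18..21: none
  a=22: (22, -20, 77), (22, 20, 77)  [2]
  a=23: (23, -8, 70), (23, 8, 70)  [2]
  a=24: none
  a=25: (25, -18, 67), (25, 18, 67)  [2]
  a=26..28: none
  a=29: (29, -2, 55), (29, 2, 55)  [2]
  a=30: none
  a=31: (31, -14, 53), (31, 14, 53)  [2]
  a=32..33: none
  a=34: (34, -4, 47), (34, 4, 47)  [2]
  a=35: (35, -22, 49), (35, -8, 46), (35, 8, 46), (35, 22, 49)  [4]
  a=36: none
  a=37: (37, -32, 50), (37, 32, 50)  [2]
  a=38..40: none
  a=41: (41, -26, 43), (41, 26, 43)  [2]
  a=42..46: none
Total reduced forms: 1 + 1 + 2 + 2 + 2 + 2 + 2 + 2 + 2 + 2 + 2 + 2 + 2 + 2 + 4 + 2 + 2 = 34
h = 34

34


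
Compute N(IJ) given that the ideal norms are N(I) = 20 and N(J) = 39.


N(IJ) = N(I) * N(J)
= 20 * 39
= 780

780


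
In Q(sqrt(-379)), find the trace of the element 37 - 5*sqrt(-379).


Tr(a + b*sqrt(d)) = (a + b*sqrt(d)) + (a - b*sqrt(d)) = 2a
= 2 * (37)
= 74

74


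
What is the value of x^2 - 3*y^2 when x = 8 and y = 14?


x^2 - d*y^2
= 8^2 - 3*14^2
= 64 - 588
= -524

-524


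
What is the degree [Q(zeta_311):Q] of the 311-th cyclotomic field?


The degree equals Euler's totient phi(311).
311 = 311
phi(311) = 310

310


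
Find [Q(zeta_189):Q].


The degree equals Euler's totient phi(189).
189 = 3^3 * 7
phi(189) = 108

108


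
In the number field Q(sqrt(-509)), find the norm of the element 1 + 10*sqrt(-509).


N(a + b*sqrt(d)) = a^2 - d*b^2
= (1)^2 - (-509)*(10)^2
= 1 + 50900
= 50901

50901


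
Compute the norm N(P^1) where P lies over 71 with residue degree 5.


N(P^a) = p^(a*f)
= 71^(1*5)
= 71^5
= 1804229351

1804229351


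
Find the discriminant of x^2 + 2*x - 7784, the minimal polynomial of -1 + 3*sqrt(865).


The element -1 + 3*sqrt(865) has minimal polynomial:
x^2 + 2*x - 7784
Discriminant = (2)^2 - 4*(-7784)
= 4 + 31136
= 31140

31140


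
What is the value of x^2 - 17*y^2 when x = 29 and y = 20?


x^2 - d*y^2
= 29^2 - 17*20^2
= 841 - 6800
= -5959

-5959


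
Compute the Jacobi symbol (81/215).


Compute (81/215) via quadratic reciprocity:
  reciprocity: (81/215) -> +(215/81)
  reduce: (53/81)
  reciprocity: (53/81) -> +(81/53)
  reduce: (28/53)
  pull out 2: (2/53) = -1  (since 53 mod 8 = 5)
  pull out 2: (2/53) = -1  (since 53 mod 8 = 5)
  reciprocity: (7/53) -> +(53/7)
  reduce: (4/7)
  pull out 2: (2/7) = +1  (since 7 mod 8 = 7)
  pull out 2: (2/7) = +1  (since 7 mod 8 = 7)
  (1/7) = 1
Product of signs = 1

1


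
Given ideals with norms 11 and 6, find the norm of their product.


N(IJ) = N(I) * N(J)
= 11 * 6
= 66

66


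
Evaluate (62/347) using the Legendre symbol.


p = 347 is prime, so compute (62/347) with the reciprocity algorithm (Jacobi-symbol steps: pull out 2s via (2/n), flip via reciprocity, reduce):
  pull out 2: (2/347) = -1  (since 347 mod 8 = 3)
  reciprocity: (31/347) -> -(347/31)
  reduce: (6/31)
  pull out 2: (2/31) = +1  (since 31 mod 8 = 7)
  reciprocity: (3/31) -> -(31/3)
  reduce: (1/3)
  (1/3) = 1
Product of signs = -1
(62/347) = -1

-1


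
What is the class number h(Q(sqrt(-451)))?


K = Q(sqrt(-451)). d mod 4 = 1, so D = disc(K) = d = -451
h(K) equals the number of primitive reduced positive-definite forms (a, b, c) = a*x^2 + b*x*y + c*y^2 with b^2 - 4ac = D,
where reduced means |b| <= a <= c, with b >= 0 whenever |b| = a or a = c, and primitive means gcd(a, b, c) = 1.
Reduced forces 3a^2 <= |D| = 451, so 1 <= a <= 12; b must have the parity of D, and c = (b^2 - D)/(4a) must be an integer >= a.
Enumerate a = 1..12, b in [-a, a]:
  a=1: (1, 1, 113)  [1]
  a=2..4: none
  a=5: (5, -3, 23), (5, 3, 23)  [2]
  a=6: none
  a=7: (7, -5, 17), (7, 5, 17)  [2]
  a=8..10: none
  a=11: (11, 11, 13)  [1]
  a=12: none
Total reduced forms: 1 + 2 + 2 + 1 = 6
h = 6

6


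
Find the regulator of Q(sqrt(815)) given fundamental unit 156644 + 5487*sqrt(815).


epsilon = 156644 + 5487*sqrt(815)
= 313288.0000
R = ln(313288.0000)
= 12.6549

12.6549


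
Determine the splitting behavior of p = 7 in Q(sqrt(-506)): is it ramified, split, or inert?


K = Q(sqrt(-506)). Since d mod 4 = 2, disc(K) = -2024.
Check p | disc: -2024 mod 7 = 6.
p does not divide disc. Compute Legendre symbol (d/p):
5^((7-1)/2) mod 7 = -1
(d/p) = -1, so p is inert: (p) stays prime with e=1, f=2, g=1.
Therefore p is inert.

inert


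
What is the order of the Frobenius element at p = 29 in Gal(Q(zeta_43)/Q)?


The Frobenius at p in Gal(Q(zeta_n)/Q) = (Z/nZ)* is the class of p, so its order is ord_43(29), the smallest k >= 1 with 29^k = 1 mod 43.
n = 43 = 43, phi(43) = 42; the order divides phi(n).
Divisors of 42: 1, 2, 3, 6, 7, 14, 21, 42
Repeated squaring mod 43: 29^1 = 29, 29^2 = 24, 29^4 = 17, 29^8 = 31, 29^16 = 15, 29^32 = 10
Test divisors in increasing order:
  k=1: 29^1 = 29 mod 43
  k=2: 29^2 = 24 mod 43
  k=3: 29^3 = 24 * 29 = 8 mod 43
  k=6: 29^6 = 17 * 24 = 21 mod 43
  k=7: 29^7 = 17 * 24 * 29 = 7 mod 43
  k=14: 29^14 = 31 * 17 * 24 = 6 mod 43
  k=21: 29^21 = 15 * 17 * 29 = 42 mod 43
  k=42: 29^42 = 10 * 31 * 24 = 1 mod 43  <- first divisor giving 1
Order = 42

42


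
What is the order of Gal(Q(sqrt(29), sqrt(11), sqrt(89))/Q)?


The 3 square roots of distinct primes are multiplicatively independent over Q,
so [K:Q] = 2^3 and Gal(K/Q) is isomorphic to (Z/2Z)^3.
|Gal| = 2^3 = 8

8


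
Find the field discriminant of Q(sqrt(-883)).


For K = Q(sqrt(d)) with d squarefree: disc(K) = d if d = 1 mod 4, and disc(K) = 4d if d = 2 or 3 mod 4.
Here d = -883, and d mod 4 = 1.
d = 1 mod 4 (O_K = Z[(1+sqrt(d))/2]), so disc(K) = d = -883

-883


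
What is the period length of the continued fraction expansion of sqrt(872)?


Run the CF algorithm for sqrt(872).
a_0 = floor(sqrt(872)) = 29; set m_0=0, q_0=1.
Recurrence: m' = q*a - m,  q' = (d - m'^2)/q,  a' = floor((a_0 + m')/q').
  step 1: m=29, q=31, a=1
  step 2: m=2, q=28, a=1
  step 3: m=26, q=7, a=7
  step 4: m=23, q=49, a=1
  step 5: m=26, q=4, a=13
  step 6: m=26, q=49, a=1
  step 7: m=23, q=7, a=7
  step 8: m=26, q=28, a=1
  step 9: m=2, q=31, a=1
  step 10: m=29, q=1, a=58
a_10 = 2*a_0 = 58, so the period closes here.
sqrt(872) = [29; 1, 1, 7, 1, 13, 1, 7, 1, 1, 58]
Period length = 10

10


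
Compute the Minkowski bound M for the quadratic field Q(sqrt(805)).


d = 805, d mod 4 = 1, so disc(K) = d = 805; |disc(K)| = 805
Real quadratic field, so n = 2, s = r2 = 0, r1 = 2
M = (n!/n^n) * (4/pi)^s * sqrt(|disc(K)|) = (2!/2^2) * (4/pi)^0 * sqrt(805)
= 0.5 * 1.000000 * 28.372522
= 14.1863

14.1863


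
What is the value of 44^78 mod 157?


p = 157 is prime and the exponent is (p-1)/2 = 78, so by Euler's criterion 44^78 = (44/157) = +1 or -1 mod 157.
Compute by square-and-multiply:
  78 = 64 + 8 + 4 + 2 (binary 1001110)
  Repeated squaring mod 157: 44^1 = 44, 44^2 = 52, 44^4 = 35, 44^8 = 126, 44^16 = 19, 44^32 = 47, 44^64 = 11
  44^78 = 44^64 * 44^8 * 44^4 * 44^2 = 11 * 126 * 35 * 52 mod 157
    11 * 126 = 1386 = 130 mod 157
    130 * 35 = 4550 = 154 mod 157
    154 * 52 = 8008 = 1 mod 157
  44^78 = 1 mod 157
Result 1: 44 is a quadratic residue mod 157.
44^78 mod 157 = 1

1


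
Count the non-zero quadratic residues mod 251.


For prime p, the number of non-zero quadratic residues is (p-1)/2.
= (251-1)/2
= 125

125


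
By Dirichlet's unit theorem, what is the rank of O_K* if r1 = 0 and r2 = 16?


By Dirichlet's unit theorem:
rank = r1 + r2 - 1
= 0 + 16 - 1
= 15

15


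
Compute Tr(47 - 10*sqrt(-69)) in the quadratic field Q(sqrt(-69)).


Tr(a + b*sqrt(d)) = (a + b*sqrt(d)) + (a - b*sqrt(d)) = 2a
= 2 * (47)
= 94

94


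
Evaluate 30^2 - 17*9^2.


x^2 - d*y^2
= 30^2 - 17*9^2
= 900 - 1377
= -477

-477


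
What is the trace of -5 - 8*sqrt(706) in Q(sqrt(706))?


Tr(a + b*sqrt(d)) = (a + b*sqrt(d)) + (a - b*sqrt(d)) = 2a
= 2 * (-5)
= -10

-10


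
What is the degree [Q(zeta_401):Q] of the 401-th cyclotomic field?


The degree equals Euler's totient phi(401).
401 = 401
phi(401) = 400

400


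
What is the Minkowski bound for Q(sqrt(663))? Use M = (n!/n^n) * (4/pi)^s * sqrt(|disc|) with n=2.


d = 663, d mod 4 = 3, so disc(K) = 4d = 2652; |disc(K)| = 2652
Real quadratic field, so n = 2, s = r2 = 0, r1 = 2
M = (n!/n^n) * (4/pi)^s * sqrt(|disc(K)|) = (2!/2^2) * (4/pi)^0 * sqrt(2652)
= 0.5 * 1.000000 * 51.497573
= 25.7488

25.7488


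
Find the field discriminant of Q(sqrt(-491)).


For K = Q(sqrt(d)) with d squarefree: disc(K) = d if d = 1 mod 4, and disc(K) = 4d if d = 2 or 3 mod 4.
Here d = -491, and d mod 4 = 1.
d = 1 mod 4 (O_K = Z[(1+sqrt(d))/2]), so disc(K) = d = -491

-491


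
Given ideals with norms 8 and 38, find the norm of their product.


N(IJ) = N(I) * N(J)
= 8 * 38
= 304

304


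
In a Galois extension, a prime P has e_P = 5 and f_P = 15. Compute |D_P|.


|D_P| = e * f
= 5 * 15
= 75

75


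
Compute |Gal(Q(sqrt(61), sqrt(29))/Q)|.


The 2 square roots of distinct primes are multiplicatively independent over Q,
so [K:Q] = 2^2 and Gal(K/Q) is isomorphic to (Z/2Z)^2.
|Gal| = 2^2 = 4

4


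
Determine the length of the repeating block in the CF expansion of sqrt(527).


Run the CF algorithm for sqrt(527).
a_0 = floor(sqrt(527)) = 22; set m_0=0, q_0=1.
Recurrence: m' = q*a - m,  q' = (d - m'^2)/q,  a' = floor((a_0 + m')/q').
  step 1: m=22, q=43, a=1
  step 2: m=21, q=2, a=21
  step 3: m=21, q=43, a=1
  step 4: m=22, q=1, a=44
a_4 = 2*a_0 = 44, so the period closes here.
sqrt(527) = [22; 1, 21, 1, 44]
Period length = 4

4


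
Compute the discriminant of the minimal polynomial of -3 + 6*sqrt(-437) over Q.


The element -3 + 6*sqrt(-437) has minimal polynomial:
x^2 + 6*x + 15741
Discriminant = (6)^2 - 4*(15741)
= 36 - 62964
= -62928

-62928


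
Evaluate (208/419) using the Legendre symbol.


p = 419 is prime, so compute (208/419) with the reciprocity algorithm (Jacobi-symbol steps: pull out 2s via (2/n), flip via reciprocity, reduce):
  pull out 2: (2/419) = -1  (since 419 mod 8 = 3)
  pull out 2: (2/419) = -1  (since 419 mod 8 = 3)
  pull out 2: (2/419) = -1  (since 419 mod 8 = 3)
  pull out 2: (2/419) = -1  (since 419 mod 8 = 3)
  reciprocity: (13/419) -> +(419/13)
  reduce: (3/13)
  reciprocity: (3/13) -> +(13/3)
  reduce: (1/3)
  (1/3) = 1
Product of signs = 1
(208/419) = 1

1


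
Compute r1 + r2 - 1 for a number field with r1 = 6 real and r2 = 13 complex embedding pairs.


By Dirichlet's unit theorem:
rank = r1 + r2 - 1
= 6 + 13 - 1
= 18

18


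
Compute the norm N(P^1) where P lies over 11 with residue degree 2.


N(P^a) = p^(a*f)
= 11^(1*2)
= 11^2
= 121

121


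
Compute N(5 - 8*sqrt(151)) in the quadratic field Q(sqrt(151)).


N(a + b*sqrt(d)) = a^2 - d*b^2
= (5)^2 - (151)*(-8)^2
= 25 - 9664
= -9639

-9639


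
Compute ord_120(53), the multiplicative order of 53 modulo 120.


We want ord_120(53), the smallest k >= 1 with 53^k = 1 mod 120.
n = 120 = 2^3 * 3 * 5, phi(120) = 32; the order divides phi(n).
Divisors of 32: 1, 2, 4, 8, 16, 32
Repeated squaring mod 120: 53^1 = 53, 53^2 = 49, 53^4 = 1, 53^8 = 1, 53^16 = 1, 53^32 = 1
Test divisors in increasing order:
  k=1: 53^1 = 53 mod 120
  k=2: 53^2 = 49 mod 120
  k=4: 53^4 = 1 mod 120  <- first divisor giving 1
Order = 4

4


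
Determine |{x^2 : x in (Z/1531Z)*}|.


For prime p, the number of non-zero quadratic residues is (p-1)/2.
= (1531-1)/2
= 765

765


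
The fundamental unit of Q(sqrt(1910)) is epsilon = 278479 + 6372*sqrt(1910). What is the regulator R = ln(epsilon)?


epsilon = 278479 + 6372*sqrt(1910)
= 556958.0000
R = ln(556958.0000)
= 13.2302

13.2302


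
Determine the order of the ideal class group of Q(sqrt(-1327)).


K = Q(sqrt(-1327)). d mod 4 = 1, so D = disc(K) = d = -1327
h(K) equals the number of primitive reduced positive-definite forms (a, b, c) = a*x^2 + b*x*y + c*y^2 with b^2 - 4ac = D,
where reduced means |b| <= a <= c, with b >= 0 whenever |b| = a or a = c, and primitive means gcd(a, b, c) = 1.
Reduced forces 3a^2 <= |D| = 1327, so 1 <= a <= 21; b must have the parity of D, and c = (b^2 - D)/(4a) must be an integer >= a.
Enumerate a = 1..21, b in [-a, a]:
  a=1: (1, 1, 332)  [1]
  a=2: (2, -1, 166), (2, 1, 166)  [2]
  a=3: none
  a=4: (4, -1, 83), (4, 1, 83)  [2]
  a=5..7: none
  a=8: (8, -7, 43), (8, 7, 43)  [2]
  a=9..10: none
  a=11: (11, -9, 32), (11, 9, 32)  [2]
  a=12: none
  a=13: (13, -5, 26), (13, 5, 26)  [2]
  a=14..15: none
  a=16: (16, -9, 22), (16, 9, 22)  [2]
  a=17: (17, -13, 22), (17, 13, 22)  [2]
  a=18..21: none
Total reduced forms: 1 + 2 + 2 + 2 + 2 + 2 + 2 + 2 = 15
h = 15

15


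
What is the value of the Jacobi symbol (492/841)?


Compute (492/841) via quadratic reciprocity:
  pull out 2: (2/841) = +1  (since 841 mod 8 = 1)
  pull out 2: (2/841) = +1  (since 841 mod 8 = 1)
  reciprocity: (123/841) -> +(841/123)
  reduce: (103/123)
  reciprocity: (103/123) -> -(123/103)
  reduce: (20/103)
  pull out 2: (2/103) = +1  (since 103 mod 8 = 7)
  pull out 2: (2/103) = +1  (since 103 mod 8 = 7)
  reciprocity: (5/103) -> +(103/5)
  reduce: (3/5)
  reciprocity: (3/5) -> +(5/3)
  reduce: (2/3)
  pull out 2: (2/3) = -1  (since 3 mod 8 = 3)
  (1/3) = 1
Product of signs = 1

1


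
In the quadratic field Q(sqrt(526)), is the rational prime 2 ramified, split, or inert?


K = Q(sqrt(526)). Since d mod 4 = 2, disc(K) = 2104.
Check p | disc: 2104 mod 2 = 0.
p divides disc, so p ramifies: (p) = P^2 with e=2, f=1, g=1.
Therefore p is ramified.

ramified


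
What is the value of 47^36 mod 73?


p = 73 is prime and the exponent is (p-1)/2 = 36, so by Euler's criterion 47^36 = (47/73) = +1 or -1 mod 73.
Compute by square-and-multiply:
  36 = 32 + 4 (binary 100100)
  Repeated squaring mod 73: 47^1 = 47, 47^2 = 19, 47^4 = 69, 47^8 = 16, 47^16 = 37, 47^32 = 55
  47^36 = 47^32 * 47^4 = 55 * 69 mod 73
    55 * 69 = 3795 = 72 mod 73
  47^36 = 72 mod 73
Result 72 = p - 1 = -1 mod 73: 47 is a quadratic non-residue mod 73. As a residue in [0, p-1] the value is 72.
47^36 mod 73 = 72

72


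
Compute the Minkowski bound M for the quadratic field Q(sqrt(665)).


d = 665, d mod 4 = 1, so disc(K) = d = 665; |disc(K)| = 665
Real quadratic field, so n = 2, s = r2 = 0, r1 = 2
M = (n!/n^n) * (4/pi)^s * sqrt(|disc(K)|) = (2!/2^2) * (4/pi)^0 * sqrt(665)
= 0.5 * 1.000000 * 25.787594
= 12.8938

12.8938


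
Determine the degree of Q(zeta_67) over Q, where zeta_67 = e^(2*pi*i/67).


The degree equals Euler's totient phi(67).
67 = 67
phi(67) = 66

66


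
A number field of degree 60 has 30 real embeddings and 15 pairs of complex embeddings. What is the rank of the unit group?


By Dirichlet's unit theorem:
rank = r1 + r2 - 1
= 30 + 15 - 1
= 44

44


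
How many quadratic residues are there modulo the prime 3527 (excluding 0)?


For prime p, the number of non-zero quadratic residues is (p-1)/2.
= (3527-1)/2
= 1763

1763


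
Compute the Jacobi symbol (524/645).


Compute (524/645) via quadratic reciprocity:
  pull out 2: (2/645) = -1  (since 645 mod 8 = 5)
  pull out 2: (2/645) = -1  (since 645 mod 8 = 5)
  reciprocity: (131/645) -> +(645/131)
  reduce: (121/131)
  reciprocity: (121/131) -> +(131/121)
  reduce: (10/121)
  pull out 2: (2/121) = +1  (since 121 mod 8 = 1)
  reciprocity: (5/121) -> +(121/5)
  reduce: (1/5)
  (1/5) = 1
Product of signs = 1

1


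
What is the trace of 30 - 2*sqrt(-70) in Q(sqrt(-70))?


Tr(a + b*sqrt(d)) = (a + b*sqrt(d)) + (a - b*sqrt(d)) = 2a
= 2 * (30)
= 60

60


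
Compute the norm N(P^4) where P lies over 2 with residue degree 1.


N(P^a) = p^(a*f)
= 2^(4*1)
= 2^4
= 16

16


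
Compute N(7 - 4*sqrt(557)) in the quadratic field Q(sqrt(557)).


N(a + b*sqrt(d)) = a^2 - d*b^2
= (7)^2 - (557)*(-4)^2
= 49 - 8912
= -8863

-8863


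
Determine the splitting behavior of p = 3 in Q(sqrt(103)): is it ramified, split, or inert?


K = Q(sqrt(103)). Since d mod 4 = 3, disc(K) = 412.
Check p | disc: 412 mod 3 = 1.
p does not divide disc. Compute Legendre symbol (d/p):
1^((3-1)/2) mod 3 = 1
(d/p) = 1, so p splits: (p) = P*P' with e=1, f=1, g=2.
Therefore p is split.

split


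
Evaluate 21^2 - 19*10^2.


x^2 - d*y^2
= 21^2 - 19*10^2
= 441 - 1900
= -1459

-1459
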